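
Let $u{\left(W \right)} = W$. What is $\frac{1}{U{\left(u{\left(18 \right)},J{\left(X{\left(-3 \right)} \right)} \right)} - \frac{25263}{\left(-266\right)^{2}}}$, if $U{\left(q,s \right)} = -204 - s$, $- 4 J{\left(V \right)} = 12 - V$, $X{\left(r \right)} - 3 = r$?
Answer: $- \frac{10108}{2035317} \approx -0.0049663$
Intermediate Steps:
$X{\left(r \right)} = 3 + r$
$J{\left(V \right)} = -3 + \frac{V}{4}$ ($J{\left(V \right)} = - \frac{12 - V}{4} = -3 + \frac{V}{4}$)
$\frac{1}{U{\left(u{\left(18 \right)},J{\left(X{\left(-3 \right)} \right)} \right)} - \frac{25263}{\left(-266\right)^{2}}} = \frac{1}{\left(-204 - \left(-3 + \frac{3 - 3}{4}\right)\right) - \frac{25263}{\left(-266\right)^{2}}} = \frac{1}{\left(-204 - \left(-3 + \frac{1}{4} \cdot 0\right)\right) - \frac{25263}{70756}} = \frac{1}{\left(-204 - \left(-3 + 0\right)\right) - \frac{3609}{10108}} = \frac{1}{\left(-204 - -3\right) - \frac{3609}{10108}} = \frac{1}{\left(-204 + 3\right) - \frac{3609}{10108}} = \frac{1}{-201 - \frac{3609}{10108}} = \frac{1}{- \frac{2035317}{10108}} = - \frac{10108}{2035317}$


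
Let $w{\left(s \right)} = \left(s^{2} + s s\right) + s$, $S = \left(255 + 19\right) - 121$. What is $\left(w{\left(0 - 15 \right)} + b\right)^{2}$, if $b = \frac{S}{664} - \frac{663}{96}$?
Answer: $\frac{1294199741641}{7054336} \approx 1.8346 \cdot 10^{5}$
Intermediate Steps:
$S = 153$ ($S = 274 - 121 = 153$)
$w{\left(s \right)} = s + 2 s^{2}$ ($w{\left(s \right)} = \left(s^{2} + s^{2}\right) + s = 2 s^{2} + s = s + 2 s^{2}$)
$b = - \frac{17731}{2656}$ ($b = \frac{153}{664} - \frac{663}{96} = 153 \cdot \frac{1}{664} - \frac{221}{32} = \frac{153}{664} - \frac{221}{32} = - \frac{17731}{2656} \approx -6.6758$)
$\left(w{\left(0 - 15 \right)} + b\right)^{2} = \left(\left(0 - 15\right) \left(1 + 2 \left(0 - 15\right)\right) - \frac{17731}{2656}\right)^{2} = \left(- 15 \left(1 + 2 \left(-15\right)\right) - \frac{17731}{2656}\right)^{2} = \left(- 15 \left(1 - 30\right) - \frac{17731}{2656}\right)^{2} = \left(\left(-15\right) \left(-29\right) - \frac{17731}{2656}\right)^{2} = \left(435 - \frac{17731}{2656}\right)^{2} = \left(\frac{1137629}{2656}\right)^{2} = \frac{1294199741641}{7054336}$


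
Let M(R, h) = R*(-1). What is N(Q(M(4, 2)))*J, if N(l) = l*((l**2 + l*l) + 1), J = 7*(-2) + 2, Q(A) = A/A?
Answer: -36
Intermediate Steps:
M(R, h) = -R
Q(A) = 1
J = -12 (J = -14 + 2 = -12)
N(l) = l*(1 + 2*l**2) (N(l) = l*((l**2 + l**2) + 1) = l*(2*l**2 + 1) = l*(1 + 2*l**2))
N(Q(M(4, 2)))*J = (1 + 2*1**3)*(-12) = (1 + 2*1)*(-12) = (1 + 2)*(-12) = 3*(-12) = -36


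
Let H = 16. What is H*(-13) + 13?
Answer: -195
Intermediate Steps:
H*(-13) + 13 = 16*(-13) + 13 = -208 + 13 = -195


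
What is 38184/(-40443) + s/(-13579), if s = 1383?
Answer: -191477735/183058499 ≈ -1.0460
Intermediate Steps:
38184/(-40443) + s/(-13579) = 38184/(-40443) + 1383/(-13579) = 38184*(-1/40443) + 1383*(-1/13579) = -12728/13481 - 1383/13579 = -191477735/183058499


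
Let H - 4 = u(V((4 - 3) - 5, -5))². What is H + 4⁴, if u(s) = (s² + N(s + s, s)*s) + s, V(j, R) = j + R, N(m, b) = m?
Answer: 55016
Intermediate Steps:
V(j, R) = R + j
u(s) = s + 3*s² (u(s) = (s² + (s + s)*s) + s = (s² + (2*s)*s) + s = (s² + 2*s²) + s = 3*s² + s = s + 3*s²)
H = 54760 (H = 4 + ((-5 + ((4 - 3) - 5))*(1 + 3*(-5 + ((4 - 3) - 5))))² = 4 + ((-5 + (1 - 5))*(1 + 3*(-5 + (1 - 5))))² = 4 + ((-5 - 4)*(1 + 3*(-5 - 4)))² = 4 + (-9*(1 + 3*(-9)))² = 4 + (-9*(1 - 27))² = 4 + (-9*(-26))² = 4 + 234² = 4 + 54756 = 54760)
H + 4⁴ = 54760 + 4⁴ = 54760 + 256 = 55016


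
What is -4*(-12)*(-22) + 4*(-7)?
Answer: -1084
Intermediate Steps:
-4*(-12)*(-22) + 4*(-7) = 48*(-22) - 28 = -1056 - 28 = -1084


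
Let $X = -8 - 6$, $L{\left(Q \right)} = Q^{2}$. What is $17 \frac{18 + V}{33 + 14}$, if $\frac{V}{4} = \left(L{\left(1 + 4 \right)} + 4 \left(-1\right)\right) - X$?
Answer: $\frac{2686}{47} \approx 57.149$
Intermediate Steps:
$X = -14$
$V = 140$ ($V = 4 \left(\left(\left(1 + 4\right)^{2} + 4 \left(-1\right)\right) - -14\right) = 4 \left(\left(5^{2} - 4\right) + 14\right) = 4 \left(\left(25 - 4\right) + 14\right) = 4 \left(21 + 14\right) = 4 \cdot 35 = 140$)
$17 \frac{18 + V}{33 + 14} = 17 \frac{18 + 140}{33 + 14} = 17 \cdot \frac{158}{47} = \frac{2686}{47}$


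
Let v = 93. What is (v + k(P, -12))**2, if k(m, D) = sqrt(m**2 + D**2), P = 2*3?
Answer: 8829 + 1116*sqrt(5) ≈ 11324.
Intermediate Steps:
P = 6
k(m, D) = sqrt(D**2 + m**2)
(v + k(P, -12))**2 = (93 + sqrt((-12)**2 + 6**2))**2 = (93 + sqrt(144 + 36))**2 = (93 + sqrt(180))**2 = (93 + 6*sqrt(5))**2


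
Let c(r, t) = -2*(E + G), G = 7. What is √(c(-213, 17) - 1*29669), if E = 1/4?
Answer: I*√118734/2 ≈ 172.29*I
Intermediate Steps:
E = ¼ ≈ 0.25000
c(r, t) = -29/2 (c(r, t) = -2*(¼ + 7) = -2*29/4 = -29/2)
√(c(-213, 17) - 1*29669) = √(-29/2 - 1*29669) = √(-29/2 - 29669) = √(-59367/2) = I*√118734/2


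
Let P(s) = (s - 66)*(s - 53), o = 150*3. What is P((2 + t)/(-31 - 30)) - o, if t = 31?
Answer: 11582244/3721 ≈ 3112.7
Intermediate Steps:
o = 450
P(s) = (-66 + s)*(-53 + s)
P((2 + t)/(-31 - 30)) - o = (3498 + ((2 + 31)/(-31 - 30))² - 119*(2 + 31)/(-31 - 30)) - 1*450 = (3498 + (33/(-61))² - 3927/(-61)) - 450 = (3498 + (33*(-1/61))² - 3927*(-1)/61) - 450 = (3498 + (-33/61)² - 119*(-33/61)) - 450 = (3498 + 1089/3721 + 3927/61) - 450 = 13256694/3721 - 450 = 11582244/3721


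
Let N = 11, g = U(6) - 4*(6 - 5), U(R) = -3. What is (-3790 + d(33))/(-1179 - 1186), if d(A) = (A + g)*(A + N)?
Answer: 2646/2365 ≈ 1.1188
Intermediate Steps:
g = -7 (g = -3 - 4*(6 - 5) = -3 - 4*1 = -3 - 4 = -7)
d(A) = (-7 + A)*(11 + A) (d(A) = (A - 7)*(A + 11) = (-7 + A)*(11 + A))
(-3790 + d(33))/(-1179 - 1186) = (-3790 + (-77 + 33**2 + 4*33))/(-1179 - 1186) = (-3790 + (-77 + 1089 + 132))/(-2365) = (-3790 + 1144)*(-1/2365) = -2646*(-1/2365) = 2646/2365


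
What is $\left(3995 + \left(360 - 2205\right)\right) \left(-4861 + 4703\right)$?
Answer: $-339700$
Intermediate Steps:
$\left(3995 + \left(360 - 2205\right)\right) \left(-4861 + 4703\right) = \left(3995 - 1845\right) \left(-158\right) = 2150 \left(-158\right) = -339700$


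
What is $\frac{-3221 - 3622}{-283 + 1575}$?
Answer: $- \frac{6843}{1292} \approx -5.2964$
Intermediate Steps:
$\frac{-3221 - 3622}{-283 + 1575} = \frac{-3221 - 3622}{1292} = \left(-3221 - 3622\right) \frac{1}{1292} = \left(-6843\right) \frac{1}{1292} = - \frac{6843}{1292}$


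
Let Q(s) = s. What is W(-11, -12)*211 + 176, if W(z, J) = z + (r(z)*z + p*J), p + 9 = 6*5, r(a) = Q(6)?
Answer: -69243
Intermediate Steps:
r(a) = 6
p = 21 (p = -9 + 6*5 = -9 + 30 = 21)
W(z, J) = 7*z + 21*J (W(z, J) = z + (6*z + 21*J) = 7*z + 21*J)
W(-11, -12)*211 + 176 = (7*(-11) + 21*(-12))*211 + 176 = (-77 - 252)*211 + 176 = -329*211 + 176 = -69419 + 176 = -69243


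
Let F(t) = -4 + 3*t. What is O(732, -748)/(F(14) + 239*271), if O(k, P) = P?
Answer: -748/64807 ≈ -0.011542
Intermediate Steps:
O(732, -748)/(F(14) + 239*271) = -748/((-4 + 3*14) + 239*271) = -748/((-4 + 42) + 64769) = -748/(38 + 64769) = -748/64807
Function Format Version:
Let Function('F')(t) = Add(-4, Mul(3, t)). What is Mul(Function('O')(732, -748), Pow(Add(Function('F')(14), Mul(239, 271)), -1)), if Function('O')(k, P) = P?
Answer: Rational(-748, 64807) ≈ -0.011542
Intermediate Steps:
Mul(Function('O')(732, -748), Pow(Add(Function('F')(14), Mul(239, 271)), -1)) = Mul(-748, Pow(Add(Add(-4, Mul(3, 14)), Mul(239, 271)), -1)) = Mul(-748, Pow(Add(Add(-4, 42), 64769), -1)) = Mul(-748, Pow(Add(38, 64769), -1)) = Mul(-748, Pow(64807, -1)) = Mul(-748, Rational(1, 64807)) = Rational(-748, 64807)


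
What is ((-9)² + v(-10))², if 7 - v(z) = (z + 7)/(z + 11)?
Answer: 8281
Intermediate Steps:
v(z) = 7 - (7 + z)/(11 + z) (v(z) = 7 - (z + 7)/(z + 11) = 7 - (7 + z)/(11 + z))
((-9)² + v(-10))² = ((-9)² + 2*(35 + 3*(-10))/(11 - 10))² = (81 + 2*(35 - 30)/1)² = (81 + 2*1*5)² = (81 + 10)² = 91² = 8281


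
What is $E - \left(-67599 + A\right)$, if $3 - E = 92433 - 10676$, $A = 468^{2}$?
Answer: $-233179$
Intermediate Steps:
$A = 219024$
$E = -81754$ ($E = 3 - \left(92433 - 10676\right) = 3 - 81757 = -81754$)
$E - \left(-67599 + A\right) = -81754 + \left(67599 - 219024\right) = -81754 - 151425 = -233179$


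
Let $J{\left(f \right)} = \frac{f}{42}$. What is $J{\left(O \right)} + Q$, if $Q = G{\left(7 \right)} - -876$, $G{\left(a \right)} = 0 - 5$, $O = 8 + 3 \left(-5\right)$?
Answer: $\frac{5225}{6} \approx 870.83$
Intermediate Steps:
$O = -7$ ($O = 8 - 15 = -7$)
$G{\left(a \right)} = -5$
$J{\left(f \right)} = \frac{f}{42}$ ($J{\left(f \right)} = f \frac{1}{42} = \frac{f}{42}$)
$Q = 871$ ($Q = -5 - -876 = -5 + 876 = 871$)
$J{\left(O \right)} + Q = \frac{1}{42} \left(-7\right) + 871 = - \frac{1}{6} + 871 = \frac{5225}{6}$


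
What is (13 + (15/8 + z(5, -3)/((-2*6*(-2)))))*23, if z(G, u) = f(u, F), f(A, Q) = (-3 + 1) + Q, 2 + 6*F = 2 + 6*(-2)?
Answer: 8119/24 ≈ 338.29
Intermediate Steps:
F = -2 (F = -⅓ + (2 + 6*(-2))/6 = -⅓ + (2 - 12)/6 = -⅓ + (⅙)*(-10) = -⅓ - 5/3 = -2)
f(A, Q) = -2 + Q
z(G, u) = -4 (z(G, u) = -2 - 2 = -4)
(13 + (15/8 + z(5, -3)/((-2*6*(-2)))))*23 = (13 + (15/8 - 4/(-2*6*(-2))))*23 = (13 + (15*(⅛) - 4/((-12*(-2)))))*23 = (13 + (15/8 - 4/24))*23 = (13 + (15/8 - 4*1/24))*23 = (13 + (15/8 - ⅙))*23 = (13 + 41/24)*23 = (353/24)*23 = 8119/24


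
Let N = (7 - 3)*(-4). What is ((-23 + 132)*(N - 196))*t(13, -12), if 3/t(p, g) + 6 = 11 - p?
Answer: 17331/2 ≈ 8665.5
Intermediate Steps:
N = -16 (N = 4*(-4) = -16)
t(p, g) = 3/(5 - p) (t(p, g) = 3/(-6 + (11 - p)) = 3/(5 - p))
((-23 + 132)*(N - 196))*t(13, -12) = ((-23 + 132)*(-16 - 196))*(-3/(-5 + 13)) = (109*(-212))*(-3/8) = -(-69324)/8 = -23108*(-3/8) = 17331/2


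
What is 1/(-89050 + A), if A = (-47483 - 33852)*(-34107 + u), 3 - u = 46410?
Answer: 1/6548517140 ≈ 1.5271e-10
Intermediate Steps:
u = -46407 (u = 3 - 1*46410 = 3 - 46410 = -46407)
A = 6548606190 (A = (-47483 - 33852)*(-34107 - 46407) = -81335*(-80514) = 6548606190)
1/(-89050 + A) = 1/(-89050 + 6548606190) = 1/6548517140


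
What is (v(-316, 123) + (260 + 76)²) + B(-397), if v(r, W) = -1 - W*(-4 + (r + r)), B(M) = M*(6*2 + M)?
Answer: 343968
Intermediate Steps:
B(M) = M*(12 + M)
v(r, W) = -1 - W*(-4 + 2*r)
(v(-316, 123) + (260 + 76)²) + B(-397) = ((-1 + 4*123 - 2*123*(-316)) + (260 + 76)²) - 397*(12 - 397) = ((-1 + 492 + 77736) + 336²) - 397*(-385) = (78227 + 112896) + 152845 = 191123 + 152845 = 343968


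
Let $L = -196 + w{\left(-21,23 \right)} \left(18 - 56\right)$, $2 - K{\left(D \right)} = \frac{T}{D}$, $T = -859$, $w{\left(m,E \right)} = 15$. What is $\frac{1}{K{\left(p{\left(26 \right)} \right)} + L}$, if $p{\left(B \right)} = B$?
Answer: $- \frac{26}{19005} \approx -0.0013681$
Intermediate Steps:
$K{\left(D \right)} = 2 + \frac{859}{D}$ ($K{\left(D \right)} = 2 - - \frac{859}{D} = 2 + \frac{859}{D}$)
$L = -766$ ($L = -196 + 15 \left(18 - 56\right) = -196 + 15 \left(-38\right) = -196 - 570 = -766$)
$\frac{1}{K{\left(p{\left(26 \right)} \right)} + L} = \frac{1}{\left(2 + \frac{859}{26}\right) - 766} = \frac{1}{\frac{911}{26} - 766} = \frac{1}{- \frac{19005}{26}} = - \frac{26}{19005}$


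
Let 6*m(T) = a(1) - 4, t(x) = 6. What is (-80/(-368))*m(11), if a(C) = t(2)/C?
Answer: 5/69 ≈ 0.072464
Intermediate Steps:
a(C) = 6/C
m(T) = 1/3 (m(T) = (6/1 - 4)/6 = (6*1 - 4)/6 = (6 - 4)/6 = (1/6)*2 = 1/3)
(-80/(-368))*m(11) = -80/(-368)*(1/3) = -80*(-1/368)*(1/3) = (5/23)*(1/3) = 5/69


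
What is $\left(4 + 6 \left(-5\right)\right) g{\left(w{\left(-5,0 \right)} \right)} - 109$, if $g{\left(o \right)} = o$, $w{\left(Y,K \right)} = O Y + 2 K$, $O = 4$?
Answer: $411$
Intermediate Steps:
$w{\left(Y,K \right)} = 2 K + 4 Y$ ($w{\left(Y,K \right)} = 4 Y + 2 K = 2 K + 4 Y$)
$\left(4 + 6 \left(-5\right)\right) g{\left(w{\left(-5,0 \right)} \right)} - 109 = \left(4 + 6 \left(-5\right)\right) \left(2 \cdot 0 + 4 \left(-5\right)\right) - 109 = \left(4 - 30\right) \left(0 - 20\right) - 109 = \left(-26\right) \left(-20\right) - 109 = 520 - 109 = 411$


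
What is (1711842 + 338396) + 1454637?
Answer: 3504875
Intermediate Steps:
(1711842 + 338396) + 1454637 = 2050238 + 1454637 = 3504875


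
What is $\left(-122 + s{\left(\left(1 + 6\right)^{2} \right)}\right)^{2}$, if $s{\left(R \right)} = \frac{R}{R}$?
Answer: $14641$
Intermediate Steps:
$s{\left(R \right)} = 1$
$\left(-122 + s{\left(\left(1 + 6\right)^{2} \right)}\right)^{2} = \left(-122 + 1\right)^{2} = \left(-121\right)^{2} = 14641$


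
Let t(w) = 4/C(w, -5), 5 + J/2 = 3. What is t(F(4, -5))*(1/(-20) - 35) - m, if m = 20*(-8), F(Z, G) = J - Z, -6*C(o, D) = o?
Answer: 1097/20 ≈ 54.850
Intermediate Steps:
J = -4 (J = -10 + 2*3 = -10 + 6 = -4)
C(o, D) = -o/6
F(Z, G) = -4 - Z
t(w) = -24/w (t(w) = 4/((-w/6)) = 4*(-6/w) = -24/w)
m = -160
t(F(4, -5))*(1/(-20) - 35) - m = (-24/(-4 - 1*4))*(1/(-20) - 35) - 1*(-160) = (-24/(-4 - 4))*(-1/20 - 35) + 160 = -24/(-8)*(-701/20) + 160 = -24*(-⅛)*(-701/20) + 160 = 3*(-701/20) + 160 = -2103/20 + 160 = 1097/20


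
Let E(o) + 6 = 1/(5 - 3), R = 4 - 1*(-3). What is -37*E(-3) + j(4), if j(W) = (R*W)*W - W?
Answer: 623/2 ≈ 311.50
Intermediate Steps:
R = 7 (R = 4 + 3 = 7)
j(W) = -W + 7*W² (j(W) = (7*W)*W - W = 7*W² - W = -W + 7*W²)
E(o) = -11/2 (E(o) = -6 + 1/(5 - 3) = -6 + 1/2 = -6 + ½ = -11/2)
-37*E(-3) + j(4) = -37*(-11/2) + 4*(-1 + 7*4) = 407/2 + 4*(-1 + 28) = 407/2 + 4*27 = 407/2 + 108 = 623/2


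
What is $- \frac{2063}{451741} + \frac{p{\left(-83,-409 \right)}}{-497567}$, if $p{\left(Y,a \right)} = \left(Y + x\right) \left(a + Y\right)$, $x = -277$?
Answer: $- \frac{81038846641}{224771414147} \approx -0.36054$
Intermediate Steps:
$p{\left(Y,a \right)} = \left(-277 + Y\right) \left(Y + a\right)$ ($p{\left(Y,a \right)} = \left(Y - 277\right) \left(a + Y\right) = \left(-277 + Y\right) \left(Y + a\right)$)
$- \frac{2063}{451741} + \frac{p{\left(-83,-409 \right)}}{-497567} = - \frac{2063}{451741} + \frac{\left(-83\right)^{2} - -22991 - -113293 - -33947}{-497567} = \left(-2063\right) \frac{1}{451741} + \left(6889 + 22991 + 113293 + 33947\right) \left(- \frac{1}{497567}\right) = - \frac{2063}{451741} + 177120 \left(- \frac{1}{497567}\right) = - \frac{2063}{451741} - \frac{177120}{497567} = - \frac{81038846641}{224771414147}$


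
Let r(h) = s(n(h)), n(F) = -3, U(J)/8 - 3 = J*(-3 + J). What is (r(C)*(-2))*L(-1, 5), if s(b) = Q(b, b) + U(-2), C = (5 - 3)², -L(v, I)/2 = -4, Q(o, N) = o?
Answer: -1616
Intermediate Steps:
L(v, I) = 8 (L(v, I) = -2*(-4) = 8)
U(J) = 24 + 8*J*(-3 + J) (U(J) = 24 + 8*(J*(-3 + J)) = 24 + 8*J*(-3 + J))
C = 4 (C = 2² = 4)
s(b) = 104 + b (s(b) = b + (24 - 24*(-2) + 8*(-2)²) = b + (24 + 48 + 8*4) = b + (24 + 48 + 32) = b + 104 = 104 + b)
r(h) = 101 (r(h) = 104 - 3 = 101)
(r(C)*(-2))*L(-1, 5) = (101*(-2))*8 = -202*8 = -1616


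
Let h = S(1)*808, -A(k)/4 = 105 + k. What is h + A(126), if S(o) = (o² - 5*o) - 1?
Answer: -4964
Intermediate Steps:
A(k) = -420 - 4*k (A(k) = -4*(105 + k) = -420 - 4*k)
S(o) = -1 + o² - 5*o
h = -4040 (h = (-1 + 1² - 5*1)*808 = (-1 + 1 - 5)*808 = -5*808 = -4040)
h + A(126) = -4040 + (-420 - 4*126) = -4040 + (-420 - 504) = -4040 - 924 = -4964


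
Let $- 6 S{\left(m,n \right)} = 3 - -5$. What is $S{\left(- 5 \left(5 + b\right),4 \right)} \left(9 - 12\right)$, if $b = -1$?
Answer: $4$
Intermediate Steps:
$S{\left(m,n \right)} = - \frac{4}{3}$ ($S{\left(m,n \right)} = - \frac{3 - -5}{6} = - \frac{3 + 5}{6} = \left(- \frac{1}{6}\right) 8 = - \frac{4}{3}$)
$S{\left(- 5 \left(5 + b\right),4 \right)} \left(9 - 12\right) = - \frac{4 \left(9 - 12\right)}{3} = \left(- \frac{4}{3}\right) \left(-3\right) = 4$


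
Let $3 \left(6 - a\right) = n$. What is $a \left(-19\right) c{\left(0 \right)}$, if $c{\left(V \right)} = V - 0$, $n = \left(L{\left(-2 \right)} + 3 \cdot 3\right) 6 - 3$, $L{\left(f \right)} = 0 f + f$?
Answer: $0$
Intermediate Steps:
$L{\left(f \right)} = f$ ($L{\left(f \right)} = 0 + f = f$)
$n = 39$ ($n = \left(-2 + 3 \cdot 3\right) 6 - 3 = \left(-2 + 9\right) 6 - 3 = 7 \cdot 6 - 3 = 42 - 3 = 39$)
$a = -7$ ($a = 6 - 13 = -7$)
$c{\left(V \right)} = V$ ($c{\left(V \right)} = V + 0 = V$)
$a \left(-19\right) c{\left(0 \right)} = \left(-7\right) \left(-19\right) 0 = 133 \cdot 0 = 0$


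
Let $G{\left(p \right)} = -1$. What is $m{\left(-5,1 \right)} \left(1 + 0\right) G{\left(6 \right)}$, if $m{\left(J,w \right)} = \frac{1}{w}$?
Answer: $-1$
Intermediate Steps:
$m{\left(-5,1 \right)} \left(1 + 0\right) G{\left(6 \right)} = \frac{1 + 0}{1} \left(-1\right) = 1 \cdot 1 \left(-1\right) = 1 \left(-1\right) = -1$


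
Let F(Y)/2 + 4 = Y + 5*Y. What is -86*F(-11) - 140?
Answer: 11900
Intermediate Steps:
F(Y) = -8 + 12*Y (F(Y) = -8 + 2*(Y + 5*Y) = -8 + 2*(6*Y) = -8 + 12*Y)
-86*F(-11) - 140 = -86*(-8 + 12*(-11)) - 140 = -86*(-8 - 132) - 140 = -86*(-140) - 140 = 12040 - 140 = 11900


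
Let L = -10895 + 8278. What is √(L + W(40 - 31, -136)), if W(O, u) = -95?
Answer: 2*I*√678 ≈ 52.077*I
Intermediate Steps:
L = -2617
√(L + W(40 - 31, -136)) = √(-2617 - 95) = √(-2712) = 2*I*√678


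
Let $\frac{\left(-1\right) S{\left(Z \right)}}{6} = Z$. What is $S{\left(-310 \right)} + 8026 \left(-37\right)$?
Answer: $-295102$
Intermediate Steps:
$S{\left(Z \right)} = - 6 Z$
$S{\left(-310 \right)} + 8026 \left(-37\right) = \left(-6\right) \left(-310\right) + 8026 \left(-37\right) = 1860 - 296962 = -295102$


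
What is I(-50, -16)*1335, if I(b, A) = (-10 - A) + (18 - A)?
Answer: 53400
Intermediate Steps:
I(b, A) = 8 - 2*A
I(-50, -16)*1335 = (8 - 2*(-16))*1335 = (8 + 32)*1335 = 40*1335 = 53400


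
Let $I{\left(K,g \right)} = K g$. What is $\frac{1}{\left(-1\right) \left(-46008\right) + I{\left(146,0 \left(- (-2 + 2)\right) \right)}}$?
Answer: $\frac{1}{46008} \approx 2.1735 \cdot 10^{-5}$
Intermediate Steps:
$\frac{1}{\left(-1\right) \left(-46008\right) + I{\left(146,0 \left(- (-2 + 2)\right) \right)}} = \frac{1}{\left(-1\right) \left(-46008\right) + 146 \cdot 0 \left(- (-2 + 2)\right)} = \frac{1}{46008 + 146 \cdot 0 \left(\left(-1\right) 0\right)} = \frac{1}{46008 + 146 \cdot 0 \cdot 0} = \frac{1}{46008 + 146 \cdot 0} = \frac{1}{46008 + 0} = \frac{1}{46008}$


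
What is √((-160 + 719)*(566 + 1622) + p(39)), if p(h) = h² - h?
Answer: 13*√7246 ≈ 1106.6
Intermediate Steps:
√((-160 + 719)*(566 + 1622) + p(39)) = √((-160 + 719)*(566 + 1622) + 39*(-1 + 39)) = √(559*2188 + 39*38) = √(1223092 + 1482) = √1224574 = 13*√7246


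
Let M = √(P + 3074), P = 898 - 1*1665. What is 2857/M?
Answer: 2857*√2307/2307 ≈ 59.482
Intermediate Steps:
P = -767 (P = 898 - 1665 = -767)
M = √2307 (M = √(-767 + 3074) = √2307 ≈ 48.031)
2857/M = 2857/(√2307) = 2857*(√2307/2307) = 2857*√2307/2307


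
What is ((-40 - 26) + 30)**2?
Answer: 1296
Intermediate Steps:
((-40 - 26) + 30)**2 = (-66 + 30)**2 = (-36)**2 = 1296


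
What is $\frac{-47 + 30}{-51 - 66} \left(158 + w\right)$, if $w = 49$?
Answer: $\frac{391}{13} \approx 30.077$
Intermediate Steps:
$\frac{-47 + 30}{-51 - 66} \left(158 + w\right) = \frac{-47 + 30}{-51 - 66} \left(158 + 49\right) = - \frac{17}{-117} \cdot 207 = \left(-17\right) \left(- \frac{1}{117}\right) 207 = \frac{17}{117} \cdot 207 = \frac{391}{13}$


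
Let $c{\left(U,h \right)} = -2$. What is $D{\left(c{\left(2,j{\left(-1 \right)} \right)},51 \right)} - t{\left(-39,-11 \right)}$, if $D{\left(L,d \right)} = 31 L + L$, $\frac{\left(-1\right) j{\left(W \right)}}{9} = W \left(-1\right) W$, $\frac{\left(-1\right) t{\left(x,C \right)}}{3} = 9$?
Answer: $-37$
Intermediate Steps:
$t{\left(x,C \right)} = -27$ ($t{\left(x,C \right)} = \left(-3\right) 9 = -27$)
$j{\left(W \right)} = 9 W^{2}$ ($j{\left(W \right)} = - 9 W \left(-1\right) W = - 9 - W W = - 9 \left(- W^{2}\right) = 9 W^{2}$)
$D{\left(L,d \right)} = 32 L$
$D{\left(c{\left(2,j{\left(-1 \right)} \right)},51 \right)} - t{\left(-39,-11 \right)} = 32 \left(-2\right) - -27 = -64 + 27 = -37$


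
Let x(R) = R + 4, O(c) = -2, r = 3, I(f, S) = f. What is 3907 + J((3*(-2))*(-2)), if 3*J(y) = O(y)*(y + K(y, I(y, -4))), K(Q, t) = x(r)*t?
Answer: 3843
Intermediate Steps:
x(R) = 4 + R
K(Q, t) = 7*t (K(Q, t) = (4 + 3)*t = 7*t)
J(y) = -16*y/3 (J(y) = (-2*(y + 7*y))/3 = (-16*y)/3 = -16*y/3)
3907 + J((3*(-2))*(-2)) = 3907 - 16*3*(-2)*(-2)/3 = 3907 - (-32)*(-2) = 3907 - 16/3*12 = 3907 - 64 = 3843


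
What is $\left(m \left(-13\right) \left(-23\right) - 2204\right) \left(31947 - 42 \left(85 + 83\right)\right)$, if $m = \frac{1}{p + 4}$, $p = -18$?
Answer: $- \frac{775479105}{14} \approx -5.5391 \cdot 10^{7}$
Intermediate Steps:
$m = - \frac{1}{14}$ ($m = \frac{1}{-18 + 4} = \frac{1}{-14} = - \frac{1}{14} \approx -0.071429$)
$\left(m \left(-13\right) \left(-23\right) - 2204\right) \left(31947 - 42 \left(85 + 83\right)\right) = \left(\left(- \frac{1}{14}\right) \left(-13\right) \left(-23\right) - 2204\right) \left(31947 - 42 \left(85 + 83\right)\right) = \left(\frac{13}{14} \left(-23\right) - 2204\right) \left(31947 - 7056\right) = \left(- \frac{299}{14} - 2204\right) \left(31947 - 7056\right) = \left(- \frac{31155}{14}\right) 24891 = - \frac{775479105}{14}$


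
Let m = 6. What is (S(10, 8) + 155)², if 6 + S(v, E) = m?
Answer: 24025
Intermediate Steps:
S(v, E) = 0 (S(v, E) = -6 + 6 = 0)
(S(10, 8) + 155)² = (0 + 155)² = 155² = 24025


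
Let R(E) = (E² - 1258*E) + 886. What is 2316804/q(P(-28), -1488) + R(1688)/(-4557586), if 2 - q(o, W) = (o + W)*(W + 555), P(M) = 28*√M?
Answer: -16605054972781065/9164568217536689 - 30262093848*I*√7/486622854433 ≈ -1.8119 - 0.16453*I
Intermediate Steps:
q(o, W) = 2 - (555 + W)*(W + o) (q(o, W) = 2 - (o + W)*(W + 555) = 2 - (W + o)*(555 + W) = 2 - (555 + W)*(W + o))
R(E) = 886 + E² - 1258*E
2316804/q(P(-28), -1488) + R(1688)/(-4557586) = 2316804/(2 - 1*(-1488)² - 555*(-1488) - 15540*√(-28) - 1*(-1488)*28*√(-28)) + (886 + 1688² - 1258*1688)/(-4557586) = 2316804/(2 - 1*2214144 + 825840 - 15540*2*I*√7 - 1*(-1488)*28*(2*I*√7)) + (886 + 2849344 - 2123504)*(-1/4557586) = 2316804/(2 - 2214144 + 825840 - 31080*I*√7 - 1*(-1488)*56*I*√7) + 726726*(-1/4557586) = 2316804/(2 - 2214144 + 825840 - 31080*I*√7 + 83328*I*√7) - 3003/18833 = 2316804/(-1388302 + 52248*I*√7) - 3003/18833 = -3003/18833 + 2316804/(-1388302 + 52248*I*√7)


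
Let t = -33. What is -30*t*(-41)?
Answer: -40590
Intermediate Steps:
-30*t*(-41) = -30*(-33)*(-41) = 990*(-41) = -40590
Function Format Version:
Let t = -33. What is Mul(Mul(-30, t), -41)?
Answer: -40590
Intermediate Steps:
Mul(Mul(-30, t), -41) = Mul(Mul(-30, -33), -41) = Mul(990, -41) = -40590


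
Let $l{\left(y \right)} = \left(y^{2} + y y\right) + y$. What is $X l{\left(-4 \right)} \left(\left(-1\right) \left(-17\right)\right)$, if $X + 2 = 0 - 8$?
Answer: $-4760$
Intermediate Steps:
$X = -10$ ($X = -2 + \left(0 - 8\right) = -2 - 8 = -10$)
$l{\left(y \right)} = y + 2 y^{2}$ ($l{\left(y \right)} = \left(y^{2} + y^{2}\right) + y = 2 y^{2} + y = y + 2 y^{2}$)
$X l{\left(-4 \right)} \left(\left(-1\right) \left(-17\right)\right) = - 10 \left(- 4 \left(1 + 2 \left(-4\right)\right)\right) \left(\left(-1\right) \left(-17\right)\right) = - 10 \left(- 4 \left(1 - 8\right)\right) 17 = - 10 \left(\left(-4\right) \left(-7\right)\right) 17 = \left(-10\right) 28 \cdot 17 = \left(-280\right) 17 = -4760$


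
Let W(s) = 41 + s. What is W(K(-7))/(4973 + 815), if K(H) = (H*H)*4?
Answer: 237/5788 ≈ 0.040947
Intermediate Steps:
K(H) = 4*H**2 (K(H) = H**2*4 = 4*H**2)
W(K(-7))/(4973 + 815) = (41 + 4*(-7)**2)/(4973 + 815) = (41 + 4*49)/5788 = (41 + 196)*(1/5788) = 237*(1/5788) = 237/5788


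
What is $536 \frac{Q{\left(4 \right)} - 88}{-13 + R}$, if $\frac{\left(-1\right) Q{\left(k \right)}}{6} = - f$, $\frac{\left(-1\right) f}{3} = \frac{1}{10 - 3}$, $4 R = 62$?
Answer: $- \frac{679648}{35} \approx -19419.0$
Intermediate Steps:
$R = \frac{31}{2}$ ($R = \frac{1}{4} \cdot 62 = \frac{31}{2} \approx 15.5$)
$f = - \frac{3}{7}$ ($f = - \frac{3}{10 - 3} = - \frac{3}{7} \approx -0.42857$)
$Q{\left(k \right)} = - \frac{18}{7}$ ($Q{\left(k \right)} = - 6 \left(\left(-1\right) \left(- \frac{3}{7}\right)\right) = \left(-6\right) \frac{3}{7} = - \frac{18}{7}$)
$536 \frac{Q{\left(4 \right)} - 88}{-13 + R} = 536 \frac{- \frac{18}{7} - 88}{-13 + \frac{31}{2}} = 536 \left(- \frac{634}{7 \cdot \frac{5}{2}}\right) = 536 \left(\left(- \frac{634}{7}\right) \frac{2}{5}\right) = 536 \left(- \frac{1268}{35}\right) = - \frac{679648}{35}$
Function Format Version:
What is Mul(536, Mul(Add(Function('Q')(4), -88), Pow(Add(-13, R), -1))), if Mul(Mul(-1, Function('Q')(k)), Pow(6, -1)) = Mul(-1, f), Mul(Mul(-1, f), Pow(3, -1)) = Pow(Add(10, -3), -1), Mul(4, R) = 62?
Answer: Rational(-679648, 35) ≈ -19419.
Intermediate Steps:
R = Rational(31, 2) (R = Mul(Rational(1, 4), 62) = Rational(31, 2) ≈ 15.500)
f = Rational(-3, 7) (f = Mul(-3, Pow(Add(10, -3), -1)) = Mul(-3, Pow(7, -1)) = Mul(-3, Rational(1, 7)) = Rational(-3, 7) ≈ -0.42857)
Function('Q')(k) = Rational(-18, 7) (Function('Q')(k) = Mul(-6, Mul(-1, Rational(-3, 7))) = Mul(-6, Rational(3, 7)) = Rational(-18, 7))
Mul(536, Mul(Add(Function('Q')(4), -88), Pow(Add(-13, R), -1))) = Mul(536, Mul(Add(Rational(-18, 7), -88), Pow(Add(-13, Rational(31, 2)), -1))) = Mul(536, Mul(Rational(-634, 7), Pow(Rational(5, 2), -1))) = Mul(536, Mul(Rational(-634, 7), Rational(2, 5))) = Mul(536, Rational(-1268, 35)) = Rational(-679648, 35)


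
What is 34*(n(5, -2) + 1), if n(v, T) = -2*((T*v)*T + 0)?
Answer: -1326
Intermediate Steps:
n(v, T) = -2*v*T² (n(v, T) = -2*(v*T² + 0) = -2*v*T²)
34*(n(5, -2) + 1) = 34*(-2*5*(-2)² + 1) = 34*(-2*5*4 + 1) = 34*(-40 + 1) = 34*(-39) = -1326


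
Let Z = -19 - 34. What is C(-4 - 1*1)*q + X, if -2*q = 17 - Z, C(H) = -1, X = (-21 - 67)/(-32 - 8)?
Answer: 186/5 ≈ 37.200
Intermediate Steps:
Z = -53
X = 11/5 (X = -88/(-40) = -88*(-1/40) = 11/5 ≈ 2.2000)
q = -35 (q = -(17 - 1*(-53))/2 = -(17 + 53)/2 = -½*70 = -35)
C(-4 - 1*1)*q + X = -1*(-35) + 11/5 = 35 + 11/5 = 186/5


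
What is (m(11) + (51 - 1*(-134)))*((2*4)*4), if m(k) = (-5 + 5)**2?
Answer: 5920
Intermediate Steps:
m(k) = 0 (m(k) = 0**2 = 0)
(m(11) + (51 - 1*(-134)))*((2*4)*4) = (0 + (51 - 1*(-134)))*((2*4)*4) = (0 + (51 + 134))*(8*4) = (0 + 185)*32 = 185*32 = 5920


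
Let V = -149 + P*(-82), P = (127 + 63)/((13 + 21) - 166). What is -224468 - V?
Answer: -7406422/33 ≈ -2.2444e+5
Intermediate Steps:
P = -95/66 (P = 190/(34 - 166) = 190/(-132) = 190*(-1/132) = -95/66 ≈ -1.4394)
V = -1022/33 (V = -149 - 95/66*(-82) = -149 + 3895/33 = -1022/33 ≈ -30.970)
-224468 - V = -224468 - 1*(-1022/33) = -224468 + 1022/33 = -7406422/33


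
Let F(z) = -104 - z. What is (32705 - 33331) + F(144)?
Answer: -874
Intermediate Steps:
(32705 - 33331) + F(144) = (32705 - 33331) + (-104 - 1*144) = -626 + (-104 - 144) = -626 - 248 = -874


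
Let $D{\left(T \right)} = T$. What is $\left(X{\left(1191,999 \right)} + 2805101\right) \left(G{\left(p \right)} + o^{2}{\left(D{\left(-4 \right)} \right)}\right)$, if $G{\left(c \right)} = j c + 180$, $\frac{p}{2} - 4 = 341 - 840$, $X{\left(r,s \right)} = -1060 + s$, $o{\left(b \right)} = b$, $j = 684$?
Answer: $-1898911098560$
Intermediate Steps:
$p = -990$ ($p = 8 + 2 \left(341 - 840\right) = 8 + 2 \left(-499\right) = 8 - 998 = -990$)
$G{\left(c \right)} = 180 + 684 c$ ($G{\left(c \right)} = 684 c + 180 = 180 + 684 c$)
$\left(X{\left(1191,999 \right)} + 2805101\right) \left(G{\left(p \right)} + o^{2}{\left(D{\left(-4 \right)} \right)}\right) = \left(\left(-1060 + 999\right) + 2805101\right) \left(\left(180 + 684 \left(-990\right)\right) + \left(-4\right)^{2}\right) = \left(-61 + 2805101\right) \left(\left(180 - 677160\right) + 16\right) = 2805040 \left(-676980 + 16\right) = 2805040 \left(-676964\right) = -1898911098560$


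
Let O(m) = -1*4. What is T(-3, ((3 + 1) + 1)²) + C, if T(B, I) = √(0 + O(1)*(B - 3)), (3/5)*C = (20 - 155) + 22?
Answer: -565/3 + 2*√6 ≈ -183.43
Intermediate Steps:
O(m) = -4
C = -565/3 (C = 5*((20 - 155) + 22)/3 = 5*(-135 + 22)/3 = (5/3)*(-113) = -565/3 ≈ -188.33)
T(B, I) = √(12 - 4*B) (T(B, I) = √(0 - 4*(B - 3)) = √(0 - 4*(-3 + B)) = √(0 + (12 - 4*B)) = √(12 - 4*B))
T(-3, ((3 + 1) + 1)²) + C = 2*√(3 - 1*(-3)) - 565/3 = 2*√(3 + 3) - 565/3 = 2*√6 - 565/3 = -565/3 + 2*√6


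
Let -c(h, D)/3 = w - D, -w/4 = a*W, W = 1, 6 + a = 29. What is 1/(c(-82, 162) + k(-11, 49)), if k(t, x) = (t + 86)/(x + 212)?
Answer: 87/66319 ≈ 0.0013118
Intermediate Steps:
a = 23 (a = -6 + 29 = 23)
k(t, x) = (86 + t)/(212 + x)
w = -92 ≈ -92.000
c(h, D) = 276 + 3*D (c(h, D) = -3*(-92 - D) = 276 + 3*D)
1/(c(-82, 162) + k(-11, 49)) = 1/((276 + 3*162) + (86 - 11)/(212 + 49)) = 1/((276 + 486) + 75/261) = 1/(762 + (1/261)*75) = 1/(762 + 25/87) = 1/(66319/87) = 87/66319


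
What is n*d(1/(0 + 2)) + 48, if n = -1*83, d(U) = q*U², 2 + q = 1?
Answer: 275/4 ≈ 68.750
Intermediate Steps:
q = -1 (q = -2 + 1 = -1)
d(U) = -U²
n = -83
n*d(1/(0 + 2)) + 48 = -(-83)*(1/(0 + 2))² + 48 = -(-83)*(1/2)² + 48 = -(-83)*(½)² + 48 = -(-83)/4 + 48 = -83*(-¼) + 48 = 83/4 + 48 = 275/4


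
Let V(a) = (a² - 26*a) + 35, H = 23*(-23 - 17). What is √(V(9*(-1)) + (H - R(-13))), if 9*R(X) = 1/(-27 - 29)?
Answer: I*√4021906/84 ≈ 23.875*I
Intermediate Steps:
H = -920 (H = 23*(-40) = -920)
R(X) = -1/504 (R(X) = 1/(9*(-27 - 29)) = (⅑)/(-56) = (⅑)*(-1/56) = -1/504)
V(a) = 35 + a² - 26*a
√(V(9*(-1)) + (H - R(-13))) = √((35 + (9*(-1))² - 234*(-1)) + (-920 - 1*(-1/504))) = √((35 + (-9)² - 26*(-9)) + (-920 + 1/504)) = √((35 + 81 + 234) - 463679/504) = √(350 - 463679/504) = √(-287279/504) = I*√4021906/84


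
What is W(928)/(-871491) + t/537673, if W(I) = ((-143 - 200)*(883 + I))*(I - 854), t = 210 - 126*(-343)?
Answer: 24752955442894/468577180443 ≈ 52.826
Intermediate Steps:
t = 43428 (t = 210 + 43218 = 43428)
W(I) = (-302869 - 343*I)*(-854 + I) (W(I) = (-343*(883 + I))*(-854 + I) = (-302869 - 343*I)*(-854 + I))
W(928)/(-871491) + t/537673 = (258650126 - 9947*928 - 343*928²)/(-871491) + 43428/537673 = (258650126 - 9230816 - 343*861184)*(-1/871491) + 43428*(1/537673) = (258650126 - 9230816 - 295386112)*(-1/871491) + 43428/537673 = -45966802*(-1/871491) + 43428/537673 = 45966802/871491 + 43428/537673 = 24752955442894/468577180443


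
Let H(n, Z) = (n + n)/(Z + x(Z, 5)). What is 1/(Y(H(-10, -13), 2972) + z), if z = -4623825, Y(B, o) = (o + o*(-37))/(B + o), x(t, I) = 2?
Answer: -1363/6302322513 ≈ -2.1627e-7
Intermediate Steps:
H(n, Z) = 2*n/(2 + Z) (H(n, Z) = (n + n)/(Z + 2) = (2*n)/(2 + Z) = 2*n/(2 + Z))
Y(B, o) = -36*o/(B + o) (Y(B, o) = (o - 37*o)/(B + o) = (-36*o)/(B + o) = -36*o/(B + o))
1/(Y(H(-10, -13), 2972) + z) = 1/(-36*2972/(2*(-10)/(2 - 13) + 2972) - 4623825) = 1/(-36*2972/(2*(-10)/(-11) + 2972) - 4623825) = 1/(-36*2972/(2*(-10)*(-1/11) + 2972) - 4623825) = 1/(-36*2972/(20/11 + 2972) - 4623825) = 1/(-36*2972/32712/11 - 4623825) = 1/(-36*2972*11/32712 - 4623825) = 1/(-49038/1363 - 4623825) = 1/(-6302322513/1363) = -1363/6302322513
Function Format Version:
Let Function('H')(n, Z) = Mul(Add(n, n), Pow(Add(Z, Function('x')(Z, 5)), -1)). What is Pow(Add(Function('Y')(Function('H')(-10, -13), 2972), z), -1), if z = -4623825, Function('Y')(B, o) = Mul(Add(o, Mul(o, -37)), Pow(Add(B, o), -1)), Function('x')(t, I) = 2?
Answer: Rational(-1363, 6302322513) ≈ -2.1627e-7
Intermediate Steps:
Function('H')(n, Z) = Mul(2, n, Pow(Add(2, Z), -1)) (Function('H')(n, Z) = Mul(Add(n, n), Pow(Add(Z, 2), -1)) = Mul(Mul(2, n), Pow(Add(2, Z), -1)) = Mul(2, n, Pow(Add(2, Z), -1)))
Function('Y')(B, o) = Mul(-36, o, Pow(Add(B, o), -1)) (Function('Y')(B, o) = Mul(Add(o, Mul(-37, o)), Pow(Add(B, o), -1)) = Mul(Mul(-36, o), Pow(Add(B, o), -1)) = Mul(-36, o, Pow(Add(B, o), -1)))
Pow(Add(Function('Y')(Function('H')(-10, -13), 2972), z), -1) = Pow(Add(Mul(-36, 2972, Pow(Add(Mul(2, -10, Pow(Add(2, -13), -1)), 2972), -1)), -4623825), -1) = Pow(Add(Mul(-36, 2972, Pow(Add(Mul(2, -10, Pow(-11, -1)), 2972), -1)), -4623825), -1) = Pow(Add(Mul(-36, 2972, Pow(Add(Mul(2, -10, Rational(-1, 11)), 2972), -1)), -4623825), -1) = Pow(Add(Mul(-36, 2972, Pow(Add(Rational(20, 11), 2972), -1)), -4623825), -1) = Pow(Add(Mul(-36, 2972, Pow(Rational(32712, 11), -1)), -4623825), -1) = Pow(Add(Mul(-36, 2972, Rational(11, 32712)), -4623825), -1) = Pow(Add(Rational(-49038, 1363), -4623825), -1) = Pow(Rational(-6302322513, 1363), -1) = Rational(-1363, 6302322513)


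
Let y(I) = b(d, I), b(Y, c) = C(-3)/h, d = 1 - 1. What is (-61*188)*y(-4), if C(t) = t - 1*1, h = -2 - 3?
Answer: -45872/5 ≈ -9174.4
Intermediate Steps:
h = -5
d = 0
C(t) = -1 + t (C(t) = t - 1 = -1 + t)
b(Y, c) = 4/5 (b(Y, c) = (-1 - 3)/(-5) = -4*(-1/5) = 4/5)
y(I) = 4/5
(-61*188)*y(-4) = -61*188*(4/5) = -11468*4/5 = -45872/5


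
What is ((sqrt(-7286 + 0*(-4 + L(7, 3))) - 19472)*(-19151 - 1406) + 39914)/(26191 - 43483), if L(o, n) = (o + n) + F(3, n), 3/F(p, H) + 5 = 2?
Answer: -200162909/8646 + 20557*I*sqrt(7286)/17292 ≈ -23151.0 + 101.47*I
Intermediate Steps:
F(p, H) = -1 (F(p, H) = 3/(-5 + 2) = 3/(-3) = 3*(-1/3) = -1)
L(o, n) = -1 + n + o (L(o, n) = (o + n) - 1 = (n + o) - 1 = -1 + n + o)
((sqrt(-7286 + 0*(-4 + L(7, 3))) - 19472)*(-19151 - 1406) + 39914)/(26191 - 43483) = ((sqrt(-7286 + 0*(-4 + (-1 + 3 + 7))) - 19472)*(-19151 - 1406) + 39914)/(26191 - 43483) = ((sqrt(-7286 + 0*(-4 + 9)) - 19472)*(-20557) + 39914)/(-17292) = ((sqrt(-7286 + 0*5) - 19472)*(-20557) + 39914)*(-1/17292) = ((sqrt(-7286 + 0) - 19472)*(-20557) + 39914)*(-1/17292) = ((sqrt(-7286) - 19472)*(-20557) + 39914)*(-1/17292) = ((I*sqrt(7286) - 19472)*(-20557) + 39914)*(-1/17292) = ((-19472 + I*sqrt(7286))*(-20557) + 39914)*(-1/17292) = ((400285904 - 20557*I*sqrt(7286)) + 39914)*(-1/17292) = (400325818 - 20557*I*sqrt(7286))*(-1/17292) = -200162909/8646 + 20557*I*sqrt(7286)/17292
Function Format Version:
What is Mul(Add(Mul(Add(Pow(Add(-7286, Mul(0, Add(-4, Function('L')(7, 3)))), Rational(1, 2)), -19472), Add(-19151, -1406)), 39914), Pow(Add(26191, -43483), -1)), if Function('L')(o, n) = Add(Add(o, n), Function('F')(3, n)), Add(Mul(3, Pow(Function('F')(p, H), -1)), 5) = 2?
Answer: Add(Rational(-200162909, 8646), Mul(Rational(20557, 17292), I, Pow(7286, Rational(1, 2)))) ≈ Add(-23151., Mul(101.47, I))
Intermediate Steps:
Function('F')(p, H) = -1 (Function('F')(p, H) = Mul(3, Pow(Add(-5, 2), -1)) = Mul(3, Pow(-3, -1)) = Mul(3, Rational(-1, 3)) = -1)
Function('L')(o, n) = Add(-1, n, o) (Function('L')(o, n) = Add(Add(o, n), -1) = Add(Add(n, o), -1) = Add(-1, n, o))
Mul(Add(Mul(Add(Pow(Add(-7286, Mul(0, Add(-4, Function('L')(7, 3)))), Rational(1, 2)), -19472), Add(-19151, -1406)), 39914), Pow(Add(26191, -43483), -1)) = Mul(Add(Mul(Add(Pow(Add(-7286, Mul(0, Add(-4, Add(-1, 3, 7)))), Rational(1, 2)), -19472), Add(-19151, -1406)), 39914), Pow(Add(26191, -43483), -1)) = Mul(Add(Mul(Add(Pow(Add(-7286, Mul(0, Add(-4, 9))), Rational(1, 2)), -19472), -20557), 39914), Pow(-17292, -1)) = Mul(Add(Mul(Add(Pow(Add(-7286, Mul(0, 5)), Rational(1, 2)), -19472), -20557), 39914), Rational(-1, 17292)) = Mul(Add(Mul(Add(Pow(Add(-7286, 0), Rational(1, 2)), -19472), -20557), 39914), Rational(-1, 17292)) = Mul(Add(Mul(Add(Pow(-7286, Rational(1, 2)), -19472), -20557), 39914), Rational(-1, 17292)) = Mul(Add(Mul(Add(Mul(I, Pow(7286, Rational(1, 2))), -19472), -20557), 39914), Rational(-1, 17292)) = Mul(Add(Mul(Add(-19472, Mul(I, Pow(7286, Rational(1, 2)))), -20557), 39914), Rational(-1, 17292)) = Mul(Add(Add(400285904, Mul(-20557, I, Pow(7286, Rational(1, 2)))), 39914), Rational(-1, 17292)) = Mul(Add(400325818, Mul(-20557, I, Pow(7286, Rational(1, 2)))), Rational(-1, 17292)) = Add(Rational(-200162909, 8646), Mul(Rational(20557, 17292), I, Pow(7286, Rational(1, 2))))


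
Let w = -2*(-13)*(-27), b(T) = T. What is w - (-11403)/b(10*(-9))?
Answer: -8287/10 ≈ -828.70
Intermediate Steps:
w = -702 (w = 26*(-27) = -702)
w - (-11403)/b(10*(-9)) = -702 - (-11403)/(10*(-9)) = -702 - (-11403)/(-90) = -702 - (-11403)*(-1)/90 = -702 - 1*1267/10 = -702 - 1267/10 = -8287/10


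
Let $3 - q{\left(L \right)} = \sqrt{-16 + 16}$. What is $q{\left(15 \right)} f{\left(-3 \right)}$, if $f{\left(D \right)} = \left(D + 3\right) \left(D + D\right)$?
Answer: $0$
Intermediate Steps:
$f{\left(D \right)} = 2 D \left(3 + D\right)$ ($f{\left(D \right)} = \left(3 + D\right) 2 D = 2 D \left(3 + D\right)$)
$q{\left(L \right)} = 3$ ($q{\left(L \right)} = 3 - \sqrt{-16 + 16} = 3 - \sqrt{0} = 3 - 0 = 3 + 0 = 3$)
$q{\left(15 \right)} f{\left(-3 \right)} = 3 \cdot 2 \left(-3\right) \left(3 - 3\right) = 3 \cdot 2 \left(-3\right) 0 = 3 \cdot 0 = 0$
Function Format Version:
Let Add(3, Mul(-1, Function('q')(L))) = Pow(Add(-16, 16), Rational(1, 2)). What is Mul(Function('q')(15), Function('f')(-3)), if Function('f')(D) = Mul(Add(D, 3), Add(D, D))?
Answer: 0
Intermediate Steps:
Function('f')(D) = Mul(2, D, Add(3, D)) (Function('f')(D) = Mul(Add(3, D), Mul(2, D)) = Mul(2, D, Add(3, D)))
Function('q')(L) = 3 (Function('q')(L) = Add(3, Mul(-1, Pow(Add(-16, 16), Rational(1, 2)))) = Add(3, Mul(-1, Pow(0, Rational(1, 2)))) = Add(3, Mul(-1, 0)) = Add(3, 0) = 3)
Mul(Function('q')(15), Function('f')(-3)) = Mul(3, Mul(2, -3, Add(3, -3))) = Mul(3, Mul(2, -3, 0)) = Mul(3, 0) = 0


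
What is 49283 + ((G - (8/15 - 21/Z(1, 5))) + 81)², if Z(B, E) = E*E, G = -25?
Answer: 295050604/5625 ≈ 52453.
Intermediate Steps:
Z(B, E) = E²
49283 + ((G - (8/15 - 21/Z(1, 5))) + 81)² = 49283 + ((-25 - (8/15 - 21/(5²))) + 81)² = 49283 + ((-25 - (8*(1/15) - 21/25)) + 81)² = 49283 + ((-25 - (8/15 - 21*1/25)) + 81)² = 49283 + ((-25 - (8/15 - 21/25)) + 81)² = 49283 + ((-25 - 1*(-23/75)) + 81)² = 49283 + ((-25 + 23/75) + 81)² = 49283 + (-1852/75 + 81)² = 49283 + (4223/75)² = 49283 + 17833729/5625 = 295050604/5625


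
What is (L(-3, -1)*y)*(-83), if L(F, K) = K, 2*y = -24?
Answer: -996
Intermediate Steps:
y = -12 (y = (½)*(-24) = -12)
(L(-3, -1)*y)*(-83) = -1*(-12)*(-83) = 12*(-83) = -996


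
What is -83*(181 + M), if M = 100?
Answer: -23323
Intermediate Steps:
-83*(181 + M) = -83*(181 + 100) = -83*281 = -23323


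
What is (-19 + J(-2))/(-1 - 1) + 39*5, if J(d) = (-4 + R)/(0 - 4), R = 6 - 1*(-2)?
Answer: 205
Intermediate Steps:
R = 8 (R = 6 + 2 = 8)
J(d) = -1 (J(d) = (-4 + 8)/(0 - 4) = 4/(-4) = 4*(-¼) = -1)
(-19 + J(-2))/(-1 - 1) + 39*5 = (-19 - 1)/(-1 - 1) + 39*5 = -20/(-2) + 195 = -20*(-½) + 195 = 10 + 195 = 205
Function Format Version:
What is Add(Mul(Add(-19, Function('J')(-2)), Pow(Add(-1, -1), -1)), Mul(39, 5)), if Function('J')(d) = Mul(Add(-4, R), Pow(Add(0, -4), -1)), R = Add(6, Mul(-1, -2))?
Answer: 205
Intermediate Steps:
R = 8 (R = Add(6, 2) = 8)
Function('J')(d) = -1 (Function('J')(d) = Mul(Add(-4, 8), Pow(Add(0, -4), -1)) = Mul(4, Pow(-4, -1)) = Mul(4, Rational(-1, 4)) = -1)
Add(Mul(Add(-19, Function('J')(-2)), Pow(Add(-1, -1), -1)), Mul(39, 5)) = Add(Mul(Add(-19, -1), Pow(Add(-1, -1), -1)), Mul(39, 5)) = Add(Mul(-20, Pow(-2, -1)), 195) = Add(Mul(-20, Rational(-1, 2)), 195) = Add(10, 195) = 205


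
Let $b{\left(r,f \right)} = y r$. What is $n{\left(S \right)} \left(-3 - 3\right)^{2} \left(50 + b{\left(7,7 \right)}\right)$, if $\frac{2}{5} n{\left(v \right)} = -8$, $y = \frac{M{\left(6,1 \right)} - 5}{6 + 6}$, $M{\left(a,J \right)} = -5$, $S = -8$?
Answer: $-31800$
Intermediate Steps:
$y = - \frac{5}{6}$ ($y = \frac{-5 - 5}{6 + 6} = - \frac{10}{12} = \left(-10\right) \frac{1}{12} = - \frac{5}{6} \approx -0.83333$)
$n{\left(v \right)} = -20$ ($n{\left(v \right)} = \frac{5}{2} \left(-8\right) = -20$)
$b{\left(r,f \right)} = - \frac{5 r}{6}$
$n{\left(S \right)} \left(-3 - 3\right)^{2} \left(50 + b{\left(7,7 \right)}\right) = - 20 \left(-3 - 3\right)^{2} \left(50 - \frac{35}{6}\right) = - 20 \left(-6\right)^{2} \left(50 - \frac{35}{6}\right) = \left(-20\right) 36 \cdot \frac{265}{6} = \left(-720\right) \frac{265}{6} = -31800$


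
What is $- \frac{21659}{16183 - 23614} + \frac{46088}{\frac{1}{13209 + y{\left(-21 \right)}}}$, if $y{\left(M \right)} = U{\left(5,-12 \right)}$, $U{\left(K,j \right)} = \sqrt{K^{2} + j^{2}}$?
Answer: $\frac{4528269629675}{7431} \approx 6.0938 \cdot 10^{8}$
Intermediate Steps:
$y{\left(M \right)} = 13$ ($y{\left(M \right)} = \sqrt{5^{2} + \left(-12\right)^{2}} = \sqrt{25 + 144} = \sqrt{169} = 13$)
$- \frac{21659}{16183 - 23614} + \frac{46088}{\frac{1}{13209 + y{\left(-21 \right)}}} = - \frac{21659}{16183 - 23614} + \frac{46088}{\frac{1}{13209 + 13}} = - \frac{21659}{16183 - 23614} + \frac{46088}{\frac{1}{13222}} = - \frac{21659}{-7431} + 46088 \frac{1}{\frac{1}{13222}} = \left(-21659\right) \left(- \frac{1}{7431}\right) + 46088 \cdot 13222 = \frac{21659}{7431} + 609375536 = \frac{4528269629675}{7431}$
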